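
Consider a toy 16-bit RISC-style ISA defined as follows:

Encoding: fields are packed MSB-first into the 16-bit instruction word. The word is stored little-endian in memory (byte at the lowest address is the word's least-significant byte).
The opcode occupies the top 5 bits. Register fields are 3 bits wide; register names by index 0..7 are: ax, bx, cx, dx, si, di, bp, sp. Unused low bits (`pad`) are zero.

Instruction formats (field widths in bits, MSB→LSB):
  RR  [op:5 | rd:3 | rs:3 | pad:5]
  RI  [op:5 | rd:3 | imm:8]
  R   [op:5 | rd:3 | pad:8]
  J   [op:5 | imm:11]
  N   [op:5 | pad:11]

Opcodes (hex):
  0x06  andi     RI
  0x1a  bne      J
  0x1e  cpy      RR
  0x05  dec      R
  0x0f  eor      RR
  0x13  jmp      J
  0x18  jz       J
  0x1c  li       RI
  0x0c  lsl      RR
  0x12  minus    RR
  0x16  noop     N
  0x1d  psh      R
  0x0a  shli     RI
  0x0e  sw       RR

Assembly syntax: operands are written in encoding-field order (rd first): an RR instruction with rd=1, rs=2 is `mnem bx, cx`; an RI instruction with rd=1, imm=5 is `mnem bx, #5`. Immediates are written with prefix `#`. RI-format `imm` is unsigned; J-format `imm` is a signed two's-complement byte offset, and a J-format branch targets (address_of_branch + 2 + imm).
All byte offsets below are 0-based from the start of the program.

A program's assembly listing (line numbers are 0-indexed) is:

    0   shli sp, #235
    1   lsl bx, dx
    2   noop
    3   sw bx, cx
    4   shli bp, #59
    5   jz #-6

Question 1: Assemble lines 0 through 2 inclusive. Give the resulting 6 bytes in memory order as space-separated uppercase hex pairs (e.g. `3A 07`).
line 0 (shli): pack op=0xa:5|rd=7:3|imm=235:8 = 0x57eb; little→ eb 57
line 1 (lsl): pack op=0xc:5|rd=1:3|rs=3:3|pad=0:5 = 0x6160; little→ 60 61
line 2 (noop): pack op=0x16:5|pad=0:11 = 0xb000; little→ 00 b0

EB 57 60 61 00 B0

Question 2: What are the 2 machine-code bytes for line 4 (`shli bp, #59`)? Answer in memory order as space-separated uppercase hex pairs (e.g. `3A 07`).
line 4 (shli): pack op=0xa:5|rd=6:3|imm=59:8 = 0x563b; little→ 3b 56

3B 56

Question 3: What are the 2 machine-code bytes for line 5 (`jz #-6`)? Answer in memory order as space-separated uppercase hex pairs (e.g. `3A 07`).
FA C7

5. jz fields op=0x18:5|imm=-6:11 → word c7fah → fa c7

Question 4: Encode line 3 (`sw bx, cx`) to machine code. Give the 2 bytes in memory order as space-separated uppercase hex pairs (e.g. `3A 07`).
line 3 (sw): pack op=0xe:5|rd=1:3|rs=2:3|pad=0:5 = 0x7140; little→ 40 71

40 71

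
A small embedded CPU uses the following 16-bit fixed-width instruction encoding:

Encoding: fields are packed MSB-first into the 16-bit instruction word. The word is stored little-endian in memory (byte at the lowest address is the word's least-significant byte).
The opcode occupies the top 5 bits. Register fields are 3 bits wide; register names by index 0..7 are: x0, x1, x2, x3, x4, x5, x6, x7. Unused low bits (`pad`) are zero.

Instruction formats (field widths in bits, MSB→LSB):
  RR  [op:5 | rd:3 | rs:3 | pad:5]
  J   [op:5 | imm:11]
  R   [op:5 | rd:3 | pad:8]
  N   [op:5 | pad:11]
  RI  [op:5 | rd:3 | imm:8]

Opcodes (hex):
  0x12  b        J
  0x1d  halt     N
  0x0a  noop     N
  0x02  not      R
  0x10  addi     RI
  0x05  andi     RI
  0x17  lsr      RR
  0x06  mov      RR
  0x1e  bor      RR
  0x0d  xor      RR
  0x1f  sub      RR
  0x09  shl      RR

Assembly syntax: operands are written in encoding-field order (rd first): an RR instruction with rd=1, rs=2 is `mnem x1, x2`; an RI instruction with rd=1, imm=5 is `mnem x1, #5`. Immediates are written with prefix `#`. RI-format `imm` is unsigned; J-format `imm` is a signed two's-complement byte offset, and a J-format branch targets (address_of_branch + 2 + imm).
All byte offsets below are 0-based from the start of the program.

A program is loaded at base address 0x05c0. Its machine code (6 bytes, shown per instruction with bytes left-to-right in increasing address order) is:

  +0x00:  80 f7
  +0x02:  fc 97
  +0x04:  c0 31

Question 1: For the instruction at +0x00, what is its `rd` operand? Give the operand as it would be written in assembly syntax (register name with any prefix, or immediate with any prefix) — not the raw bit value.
x7

@+00  little-endian(80 f7) = 0xf780
  opcode bits[15:11]=0x1e: bor/RR
  rd@[10:8]=0x7 ⇒ x7
  rs@[7:5]=0x4 ⇒ x4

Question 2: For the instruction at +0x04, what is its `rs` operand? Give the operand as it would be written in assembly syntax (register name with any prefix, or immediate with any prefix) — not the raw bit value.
x6

[04] c0 31 → 0x31c0
  opcode bits[15:11]=0x6: mov/RR
  rd@[10:8]=0x1 ⇒ x1
  rs@[7:5]=0x6 ⇒ x6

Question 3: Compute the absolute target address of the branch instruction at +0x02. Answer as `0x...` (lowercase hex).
+0x02: fc 97 ⇒ word 0x97fc (little)
  op=0x97fc>>11=0x12 ⇒ b (J)
  imm: (w>>0)&0x7ff=0x7fc (s11→-4) → #-4
  target = base 0x05c0 + off 0x02 + 2 + imm -4 = 0x05c0

0x05c0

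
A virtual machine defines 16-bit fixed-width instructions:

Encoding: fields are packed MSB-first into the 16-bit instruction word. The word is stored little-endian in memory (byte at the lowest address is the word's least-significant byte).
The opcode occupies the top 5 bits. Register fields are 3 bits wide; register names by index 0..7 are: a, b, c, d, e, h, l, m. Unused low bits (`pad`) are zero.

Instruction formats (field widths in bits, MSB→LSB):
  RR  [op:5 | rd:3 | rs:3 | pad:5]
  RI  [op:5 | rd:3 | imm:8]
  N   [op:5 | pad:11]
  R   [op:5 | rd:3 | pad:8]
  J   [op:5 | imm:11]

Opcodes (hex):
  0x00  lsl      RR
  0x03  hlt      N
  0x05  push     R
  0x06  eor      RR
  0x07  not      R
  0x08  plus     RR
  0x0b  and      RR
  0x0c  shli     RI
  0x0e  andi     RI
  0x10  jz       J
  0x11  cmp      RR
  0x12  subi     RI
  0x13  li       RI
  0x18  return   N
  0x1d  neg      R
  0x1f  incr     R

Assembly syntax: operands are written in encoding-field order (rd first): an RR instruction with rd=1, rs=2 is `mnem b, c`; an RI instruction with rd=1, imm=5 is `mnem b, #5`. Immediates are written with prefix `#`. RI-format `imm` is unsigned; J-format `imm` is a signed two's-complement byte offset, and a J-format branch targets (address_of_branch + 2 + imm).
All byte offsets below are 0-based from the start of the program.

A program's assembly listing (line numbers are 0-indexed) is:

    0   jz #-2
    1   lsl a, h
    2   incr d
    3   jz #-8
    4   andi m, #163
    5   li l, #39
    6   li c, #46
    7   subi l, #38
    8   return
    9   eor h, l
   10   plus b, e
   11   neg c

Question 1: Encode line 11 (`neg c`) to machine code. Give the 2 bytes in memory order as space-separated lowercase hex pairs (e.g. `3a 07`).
11. neg fields op=0x1d:5|rd=2:3|pad=0:8 → word ea00h → 00 ea

00 ea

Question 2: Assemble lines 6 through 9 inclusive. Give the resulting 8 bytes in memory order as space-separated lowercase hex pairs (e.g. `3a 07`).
line 6 (li): pack op=0x13:5|rd=2:3|imm=46:8 = 0x9a2e; little→ 2e 9a
line 7 (subi): pack op=0x12:5|rd=6:3|imm=38:8 = 0x9626; little→ 26 96
line 8 (return): pack op=0x18:5|pad=0:11 = 0xc000; little→ 00 c0
line 9 (eor): pack op=0x6:5|rd=5:3|rs=6:3|pad=0:5 = 0x35c0; little→ c0 35

2e 9a 26 96 00 c0 c0 35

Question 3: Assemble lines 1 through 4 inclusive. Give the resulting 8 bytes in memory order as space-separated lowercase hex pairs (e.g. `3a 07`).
line 1 (lsl): pack op=0x0:5|rd=0:3|rs=5:3|pad=0:5 = 0x00a0; little→ a0 00
line 2 (incr): pack op=0x1f:5|rd=3:3|pad=0:8 = 0xfb00; little→ 00 fb
line 3 (jz): pack op=0x10:5|imm=-8:11 = 0x87f8; little→ f8 87
line 4 (andi): pack op=0xe:5|rd=7:3|imm=163:8 = 0x77a3; little→ a3 77

a0 00 00 fb f8 87 a3 77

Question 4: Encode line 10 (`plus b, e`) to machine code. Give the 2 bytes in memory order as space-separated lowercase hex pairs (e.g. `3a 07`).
line 10 (plus): pack op=0x8:5|rd=1:3|rs=4:3|pad=0:5 = 0x4180; little→ 80 41

80 41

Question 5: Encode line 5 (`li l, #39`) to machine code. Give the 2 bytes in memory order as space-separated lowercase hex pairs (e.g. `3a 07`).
27 9e

5. li fields op=0x13:5|rd=6:3|imm=39:8 → word 9e27h → 27 9e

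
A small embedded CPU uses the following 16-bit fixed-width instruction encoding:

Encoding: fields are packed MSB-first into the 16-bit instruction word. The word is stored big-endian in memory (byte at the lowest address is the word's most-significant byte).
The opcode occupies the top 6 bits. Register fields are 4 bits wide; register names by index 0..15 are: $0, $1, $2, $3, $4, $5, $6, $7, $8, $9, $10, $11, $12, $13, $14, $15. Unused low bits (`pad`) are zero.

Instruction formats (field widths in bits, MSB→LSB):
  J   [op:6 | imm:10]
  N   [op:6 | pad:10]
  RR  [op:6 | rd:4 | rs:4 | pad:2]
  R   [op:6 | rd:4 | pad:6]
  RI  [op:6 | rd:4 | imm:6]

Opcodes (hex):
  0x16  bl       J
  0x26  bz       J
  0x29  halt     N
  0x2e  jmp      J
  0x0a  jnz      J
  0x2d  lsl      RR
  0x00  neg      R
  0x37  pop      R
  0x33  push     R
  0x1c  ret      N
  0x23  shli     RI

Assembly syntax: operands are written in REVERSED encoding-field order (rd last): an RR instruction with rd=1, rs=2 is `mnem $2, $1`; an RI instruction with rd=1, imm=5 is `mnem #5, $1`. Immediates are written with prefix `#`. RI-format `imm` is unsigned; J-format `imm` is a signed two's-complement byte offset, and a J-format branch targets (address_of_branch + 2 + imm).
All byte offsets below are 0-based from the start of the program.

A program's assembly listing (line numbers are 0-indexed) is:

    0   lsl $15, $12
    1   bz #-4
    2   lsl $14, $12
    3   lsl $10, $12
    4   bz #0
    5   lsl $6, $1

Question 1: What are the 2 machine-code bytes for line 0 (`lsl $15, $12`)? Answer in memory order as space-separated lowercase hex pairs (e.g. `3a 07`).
line 0 (lsl): pack op=0x2d:6|rd=12:4|rs=15:4|pad=0:2 = 0xb73c; big→ b7 3c

b7 3c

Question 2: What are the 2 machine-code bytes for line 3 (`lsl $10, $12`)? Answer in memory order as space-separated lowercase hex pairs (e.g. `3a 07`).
b7 28

3. lsl fields op=0x2d:6|rd=12:4|rs=10:4|pad=0:2 → word b728h → b7 28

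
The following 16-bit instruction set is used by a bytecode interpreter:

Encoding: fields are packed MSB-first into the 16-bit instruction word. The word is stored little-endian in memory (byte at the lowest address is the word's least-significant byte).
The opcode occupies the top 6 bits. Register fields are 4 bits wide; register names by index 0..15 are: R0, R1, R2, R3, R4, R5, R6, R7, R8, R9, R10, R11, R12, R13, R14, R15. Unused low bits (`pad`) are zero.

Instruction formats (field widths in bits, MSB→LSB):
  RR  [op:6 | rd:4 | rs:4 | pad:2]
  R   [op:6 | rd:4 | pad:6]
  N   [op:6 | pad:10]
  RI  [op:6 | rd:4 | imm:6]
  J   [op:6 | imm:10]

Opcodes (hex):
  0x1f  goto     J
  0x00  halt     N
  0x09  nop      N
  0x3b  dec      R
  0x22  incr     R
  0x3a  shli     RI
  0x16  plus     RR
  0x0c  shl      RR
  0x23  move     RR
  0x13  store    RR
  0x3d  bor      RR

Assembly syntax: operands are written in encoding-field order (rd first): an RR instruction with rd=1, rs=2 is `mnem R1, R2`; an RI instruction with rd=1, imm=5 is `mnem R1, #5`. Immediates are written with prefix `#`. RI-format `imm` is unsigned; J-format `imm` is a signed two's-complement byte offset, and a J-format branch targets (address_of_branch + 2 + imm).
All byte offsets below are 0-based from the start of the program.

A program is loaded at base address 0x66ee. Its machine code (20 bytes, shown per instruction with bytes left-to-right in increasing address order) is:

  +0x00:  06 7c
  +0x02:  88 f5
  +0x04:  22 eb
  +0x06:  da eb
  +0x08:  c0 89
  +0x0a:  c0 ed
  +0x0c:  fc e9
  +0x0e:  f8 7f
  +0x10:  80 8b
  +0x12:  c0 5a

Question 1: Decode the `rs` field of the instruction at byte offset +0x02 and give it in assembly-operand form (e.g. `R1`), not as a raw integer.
@+02  little-endian(88 f5) = 0xf588
  opcode bits[15:10]=0x3d: bor/RR
  [9:6] rd=6 = R6
  [5:2] rs=2 = R2

R2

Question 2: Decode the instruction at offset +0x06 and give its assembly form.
shli R15, #26

@+06  little-endian(da eb) = 0xebda
  op=0xebda>>10=0x3a ⇒ shli (RI)
  rd@[9:6]=0xf ⇒ R15
  imm@[5:0]=0x1a ⇒ #26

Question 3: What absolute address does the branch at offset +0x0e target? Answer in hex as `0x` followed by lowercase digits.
0x66f6

@+0e  little-endian(f8 7f) = 0x7ff8
  top 6b → 0x1f → goto [J]
  imm: (w>>0)&0x3ff=0x3f8 (s10→-8) → #-8
  target = base 0x66ee + off 0x0e + 2 + imm -8 = 0x66f6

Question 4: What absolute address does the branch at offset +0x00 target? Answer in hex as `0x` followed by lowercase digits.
0x66f6

+0x00: 06 7c ⇒ word 0x7c06 (little)
  opcode bits[15:10]=0x1f: goto/J
  imm@[9:0]=0x6 ⇒ #6
  target = base 0x66ee + off 0x00 + 2 + imm 6 = 0x66f6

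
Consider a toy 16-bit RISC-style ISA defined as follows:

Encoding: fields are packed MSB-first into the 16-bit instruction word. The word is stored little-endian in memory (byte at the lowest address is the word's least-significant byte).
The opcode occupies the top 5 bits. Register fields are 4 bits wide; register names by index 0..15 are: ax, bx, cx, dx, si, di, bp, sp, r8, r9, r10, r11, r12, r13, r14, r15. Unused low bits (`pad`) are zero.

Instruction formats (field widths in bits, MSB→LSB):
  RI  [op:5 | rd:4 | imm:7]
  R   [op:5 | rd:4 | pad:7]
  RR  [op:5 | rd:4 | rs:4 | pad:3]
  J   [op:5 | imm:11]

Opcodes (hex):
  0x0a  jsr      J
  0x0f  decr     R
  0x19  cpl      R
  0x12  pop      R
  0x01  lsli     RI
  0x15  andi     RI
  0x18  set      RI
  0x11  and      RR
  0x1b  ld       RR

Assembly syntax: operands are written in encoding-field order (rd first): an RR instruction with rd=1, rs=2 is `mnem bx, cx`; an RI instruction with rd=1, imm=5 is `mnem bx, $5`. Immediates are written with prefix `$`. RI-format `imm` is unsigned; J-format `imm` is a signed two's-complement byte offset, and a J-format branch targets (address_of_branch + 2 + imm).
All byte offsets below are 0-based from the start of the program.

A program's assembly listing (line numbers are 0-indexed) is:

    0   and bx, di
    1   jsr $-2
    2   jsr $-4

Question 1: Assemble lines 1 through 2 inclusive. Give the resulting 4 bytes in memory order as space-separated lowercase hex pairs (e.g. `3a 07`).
line 1 (jsr): pack op=0xa:5|imm=-2:11 = 0x57fe; little→ fe 57
line 2 (jsr): pack op=0xa:5|imm=-4:11 = 0x57fc; little→ fc 57

fe 57 fc 57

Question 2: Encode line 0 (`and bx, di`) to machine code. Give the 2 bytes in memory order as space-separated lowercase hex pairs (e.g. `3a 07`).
a8 88

line 0 (and): pack op=0x11:5|rd=1:4|rs=5:4|pad=0:3 = 0x88a8; little→ a8 88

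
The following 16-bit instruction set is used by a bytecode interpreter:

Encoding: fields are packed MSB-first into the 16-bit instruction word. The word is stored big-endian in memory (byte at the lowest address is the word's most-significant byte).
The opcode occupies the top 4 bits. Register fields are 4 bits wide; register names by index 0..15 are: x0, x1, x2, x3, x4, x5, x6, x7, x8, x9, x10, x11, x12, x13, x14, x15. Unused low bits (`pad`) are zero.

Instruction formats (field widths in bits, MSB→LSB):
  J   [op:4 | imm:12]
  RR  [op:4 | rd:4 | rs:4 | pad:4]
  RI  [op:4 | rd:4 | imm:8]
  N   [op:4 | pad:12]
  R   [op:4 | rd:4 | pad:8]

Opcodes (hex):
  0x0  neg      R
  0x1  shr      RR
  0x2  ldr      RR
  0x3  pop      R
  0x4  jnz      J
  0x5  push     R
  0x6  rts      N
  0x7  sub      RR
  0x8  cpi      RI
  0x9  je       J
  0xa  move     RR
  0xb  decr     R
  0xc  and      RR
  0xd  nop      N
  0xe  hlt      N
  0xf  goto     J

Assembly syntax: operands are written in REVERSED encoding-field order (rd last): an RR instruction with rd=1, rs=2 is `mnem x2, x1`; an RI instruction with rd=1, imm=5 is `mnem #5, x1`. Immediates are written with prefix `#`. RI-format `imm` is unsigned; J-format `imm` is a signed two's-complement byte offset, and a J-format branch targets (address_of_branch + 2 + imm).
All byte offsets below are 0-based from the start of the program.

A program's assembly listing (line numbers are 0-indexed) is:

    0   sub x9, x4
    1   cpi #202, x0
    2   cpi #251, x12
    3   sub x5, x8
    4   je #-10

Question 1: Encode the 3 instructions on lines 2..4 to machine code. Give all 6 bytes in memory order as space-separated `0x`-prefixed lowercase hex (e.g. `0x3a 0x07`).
2. cpi fields op=0x8:4|rd=12:4|imm=251:8 → word 8cfbh → 8c fb
3. sub fields op=0x7:4|rd=8:4|rs=5:4|pad=0:4 → word 7850h → 78 50
4. je fields op=0x9:4|imm=-10:12 → word 9ff6h → 9f f6

0x8c 0xfb 0x78 0x50 0x9f 0xf6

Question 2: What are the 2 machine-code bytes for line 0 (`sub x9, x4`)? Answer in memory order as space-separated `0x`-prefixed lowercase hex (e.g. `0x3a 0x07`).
0. sub fields op=0x7:4|rd=4:4|rs=9:4|pad=0:4 → word 7490h → 74 90

0x74 0x90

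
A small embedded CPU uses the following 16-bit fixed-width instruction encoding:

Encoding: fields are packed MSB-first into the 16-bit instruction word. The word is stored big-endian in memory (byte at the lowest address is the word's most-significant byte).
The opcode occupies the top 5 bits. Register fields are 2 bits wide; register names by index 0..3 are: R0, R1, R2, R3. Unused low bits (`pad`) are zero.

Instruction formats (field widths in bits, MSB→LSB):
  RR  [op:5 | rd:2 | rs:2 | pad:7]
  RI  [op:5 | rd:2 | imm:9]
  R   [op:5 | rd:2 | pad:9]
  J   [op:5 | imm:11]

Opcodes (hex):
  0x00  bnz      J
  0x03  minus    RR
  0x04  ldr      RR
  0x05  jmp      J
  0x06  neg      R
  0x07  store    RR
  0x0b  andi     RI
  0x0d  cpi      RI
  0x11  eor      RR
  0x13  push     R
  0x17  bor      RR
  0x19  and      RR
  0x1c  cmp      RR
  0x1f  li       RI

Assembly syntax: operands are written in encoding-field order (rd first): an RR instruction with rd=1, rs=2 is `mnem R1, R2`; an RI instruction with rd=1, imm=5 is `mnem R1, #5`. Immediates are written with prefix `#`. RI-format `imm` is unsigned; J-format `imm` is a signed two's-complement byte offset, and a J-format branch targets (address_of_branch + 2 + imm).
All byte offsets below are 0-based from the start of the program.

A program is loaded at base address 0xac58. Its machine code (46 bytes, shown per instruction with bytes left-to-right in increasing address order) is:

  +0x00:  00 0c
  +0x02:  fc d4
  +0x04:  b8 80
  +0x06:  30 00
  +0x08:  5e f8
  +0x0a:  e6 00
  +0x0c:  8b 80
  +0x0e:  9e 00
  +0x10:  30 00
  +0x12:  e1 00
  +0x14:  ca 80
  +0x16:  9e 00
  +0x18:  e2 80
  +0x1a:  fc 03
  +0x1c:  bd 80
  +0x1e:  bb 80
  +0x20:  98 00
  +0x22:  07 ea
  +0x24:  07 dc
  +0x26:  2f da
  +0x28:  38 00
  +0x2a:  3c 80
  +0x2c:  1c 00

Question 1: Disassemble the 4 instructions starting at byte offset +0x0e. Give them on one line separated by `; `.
+0x0e: 9e 00 ⇒ word 0x9e00 (big)
  top 5b → 0x13 → push [R]
  rd@[10:9]=0x3 ⇒ R3
+0x10: 30 00 ⇒ word 0x3000 (big)
  top 5b → 0x6 → neg [R]
  rd@[10:9]=0x0 ⇒ R0
+0x12: e1 00 ⇒ word 0xe100 (big)
  top 5b → 0x1c → cmp [RR]
  rd@[10:9]=0x0 ⇒ R0
  rs@[8:7]=0x2 ⇒ R2
+0x14: ca 80 ⇒ word 0xca80 (big)
  top 5b → 0x19 → and [RR]
  rd@[10:9]=0x1 ⇒ R1
  rs@[8:7]=0x1 ⇒ R1

push R3; neg R0; cmp R0, R2; and R1, R1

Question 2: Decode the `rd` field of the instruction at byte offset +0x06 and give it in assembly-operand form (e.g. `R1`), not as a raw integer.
R0

@+06  big-endian(30 00) = 0x3000
  opcode bits[15:11]=0x6: neg/R
  rd@[10:9]=0x0 ⇒ R0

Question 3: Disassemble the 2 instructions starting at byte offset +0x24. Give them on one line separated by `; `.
bnz #-36; jmp #-38

[24] 07 dc → 0x07dc
  op=0x07dc>>11=0x0 ⇒ bnz (J)
  [10:0] imm=2012 (s11→-36) = #-36
[26] 2f da → 0x2fda
  op=0x2fda>>11=0x5 ⇒ jmp (J)
  [10:0] imm=2010 (s11→-38) = #-38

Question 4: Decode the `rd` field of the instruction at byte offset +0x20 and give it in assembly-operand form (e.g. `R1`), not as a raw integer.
[20] 98 00 → 0x9800
  op=0x9800>>11=0x13 ⇒ push (R)
  [10:9] rd=0 = R0

R0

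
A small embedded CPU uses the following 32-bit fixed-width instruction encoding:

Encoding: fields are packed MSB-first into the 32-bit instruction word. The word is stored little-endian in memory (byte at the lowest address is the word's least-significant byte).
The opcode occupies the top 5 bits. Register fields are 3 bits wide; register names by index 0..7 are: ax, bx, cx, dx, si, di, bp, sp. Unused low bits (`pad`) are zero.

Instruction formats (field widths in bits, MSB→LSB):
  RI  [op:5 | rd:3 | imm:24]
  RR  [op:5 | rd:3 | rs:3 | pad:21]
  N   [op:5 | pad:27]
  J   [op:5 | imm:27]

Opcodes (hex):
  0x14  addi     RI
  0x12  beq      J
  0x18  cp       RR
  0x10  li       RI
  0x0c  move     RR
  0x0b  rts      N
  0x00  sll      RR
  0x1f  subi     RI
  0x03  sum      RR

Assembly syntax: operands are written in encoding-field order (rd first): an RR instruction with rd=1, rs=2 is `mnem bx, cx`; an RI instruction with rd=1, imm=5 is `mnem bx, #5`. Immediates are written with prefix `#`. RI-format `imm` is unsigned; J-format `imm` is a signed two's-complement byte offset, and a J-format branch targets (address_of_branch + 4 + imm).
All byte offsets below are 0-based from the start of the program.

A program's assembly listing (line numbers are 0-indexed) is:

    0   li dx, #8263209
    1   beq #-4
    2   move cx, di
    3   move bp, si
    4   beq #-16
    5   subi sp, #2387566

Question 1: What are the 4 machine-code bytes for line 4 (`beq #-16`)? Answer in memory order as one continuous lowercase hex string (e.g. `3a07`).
f0ffff97

4. beq fields op=0x12:5|imm=-16:27 → word 97fffff0h → f0 ff ff 97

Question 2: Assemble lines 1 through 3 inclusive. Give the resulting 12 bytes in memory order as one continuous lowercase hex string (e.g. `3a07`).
1. beq fields op=0x12:5|imm=-4:27 → word 97fffffch → fc ff ff 97
2. move fields op=0xc:5|rd=2:3|rs=5:3|pad=0:21 → word 62a00000h → 00 00 a0 62
3. move fields op=0xc:5|rd=6:3|rs=4:3|pad=0:21 → word 66800000h → 00 00 80 66

fcffff970000a06200008066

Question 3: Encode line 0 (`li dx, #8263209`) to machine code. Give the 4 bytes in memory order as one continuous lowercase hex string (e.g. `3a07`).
29167e83

0. li fields op=0x10:5|rd=3:3|imm=8263209:24 → word 837e1629h → 29 16 7e 83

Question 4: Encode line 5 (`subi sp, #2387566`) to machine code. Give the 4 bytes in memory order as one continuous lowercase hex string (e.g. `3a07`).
6e6e24ff

5. subi fields op=0x1f:5|rd=7:3|imm=2387566:24 → word ff246e6eh → 6e 6e 24 ff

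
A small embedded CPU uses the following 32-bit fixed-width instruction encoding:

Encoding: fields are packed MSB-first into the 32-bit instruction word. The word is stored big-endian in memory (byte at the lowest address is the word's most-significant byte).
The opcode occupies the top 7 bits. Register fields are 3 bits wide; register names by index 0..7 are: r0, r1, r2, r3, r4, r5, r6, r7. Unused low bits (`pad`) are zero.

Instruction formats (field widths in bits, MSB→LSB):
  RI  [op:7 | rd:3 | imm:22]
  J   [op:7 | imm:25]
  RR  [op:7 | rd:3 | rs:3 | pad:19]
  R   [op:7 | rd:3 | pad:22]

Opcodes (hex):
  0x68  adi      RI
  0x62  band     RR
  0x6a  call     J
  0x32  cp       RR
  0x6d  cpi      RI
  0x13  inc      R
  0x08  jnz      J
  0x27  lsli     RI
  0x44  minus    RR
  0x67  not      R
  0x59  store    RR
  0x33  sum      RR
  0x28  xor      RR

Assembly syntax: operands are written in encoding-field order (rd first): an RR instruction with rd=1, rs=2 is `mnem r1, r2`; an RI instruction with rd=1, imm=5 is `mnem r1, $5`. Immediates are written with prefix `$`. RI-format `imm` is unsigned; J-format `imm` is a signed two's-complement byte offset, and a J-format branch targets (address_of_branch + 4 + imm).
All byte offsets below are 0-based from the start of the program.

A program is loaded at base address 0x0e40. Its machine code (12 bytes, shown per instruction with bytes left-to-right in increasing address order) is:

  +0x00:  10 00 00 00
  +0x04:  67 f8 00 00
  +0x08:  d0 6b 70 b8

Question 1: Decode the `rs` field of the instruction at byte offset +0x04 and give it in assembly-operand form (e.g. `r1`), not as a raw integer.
r7

@+04  big-endian(67 f8 00 00) = 0x67f80000
  opcode bits[31:25]=0x33: sum/RR
  rd: (w>>22)&0x7=0x7 → r7
  rs: (w>>19)&0x7=0x7 → r7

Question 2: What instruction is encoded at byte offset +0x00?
+0x00: 10 00 00 00 ⇒ word 0x10000000 (big)
  top 7b → 0x8 → jnz [J]
  [24:0] imm=0 = $0

jnz $0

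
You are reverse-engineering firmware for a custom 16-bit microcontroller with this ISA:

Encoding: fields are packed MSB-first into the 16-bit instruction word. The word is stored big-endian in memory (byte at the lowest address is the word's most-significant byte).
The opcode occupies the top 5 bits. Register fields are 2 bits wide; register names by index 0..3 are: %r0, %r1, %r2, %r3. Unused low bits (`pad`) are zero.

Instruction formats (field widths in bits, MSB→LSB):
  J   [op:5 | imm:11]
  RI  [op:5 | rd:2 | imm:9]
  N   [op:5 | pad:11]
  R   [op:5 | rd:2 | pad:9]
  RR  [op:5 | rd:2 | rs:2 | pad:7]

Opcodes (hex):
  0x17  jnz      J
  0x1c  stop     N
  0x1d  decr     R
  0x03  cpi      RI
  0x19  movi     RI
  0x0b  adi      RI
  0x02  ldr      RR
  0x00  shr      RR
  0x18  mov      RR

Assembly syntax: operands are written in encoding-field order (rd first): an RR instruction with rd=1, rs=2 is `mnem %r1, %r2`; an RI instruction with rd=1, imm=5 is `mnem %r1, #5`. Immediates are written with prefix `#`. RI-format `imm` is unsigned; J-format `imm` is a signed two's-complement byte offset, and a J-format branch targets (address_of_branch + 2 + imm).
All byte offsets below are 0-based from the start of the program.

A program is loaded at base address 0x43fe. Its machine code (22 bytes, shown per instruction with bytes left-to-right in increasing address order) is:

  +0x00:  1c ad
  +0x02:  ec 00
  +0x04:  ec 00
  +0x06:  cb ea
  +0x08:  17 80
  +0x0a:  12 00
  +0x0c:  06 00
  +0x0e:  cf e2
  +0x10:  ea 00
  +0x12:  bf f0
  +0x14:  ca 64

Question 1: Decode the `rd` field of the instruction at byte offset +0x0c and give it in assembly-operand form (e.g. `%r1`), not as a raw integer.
%r3

off 0x0c: read 06 00 as big → 0x0600
  op=0x0600>>11=0x0 ⇒ shr (RR)
  rd@[10:9]=0x3 ⇒ %r3
  rs@[8:7]=0x0 ⇒ %r0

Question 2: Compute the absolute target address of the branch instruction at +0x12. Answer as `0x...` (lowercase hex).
[12] bf f0 → 0xbff0
  op=0xbff0>>11=0x17 ⇒ jnz (J)
  imm@[10:0]=0x7f0 (s11→-16) ⇒ #-16
  target = base 0x43fe + off 0x12 + 2 + imm -16 = 0x4402

0x4402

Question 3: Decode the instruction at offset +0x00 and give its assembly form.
+0x00: 1c ad ⇒ word 0x1cad (big)
  op=0x1cad>>11=0x3 ⇒ cpi (RI)
  [10:9] rd=2 = %r2
  [8:0] imm=173 = #173

cpi %r2, #173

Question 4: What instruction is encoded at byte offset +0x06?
movi %r1, #490

@+06  big-endian(cb ea) = 0xcbea
  top 5b → 0x19 → movi [RI]
  rd: (w>>9)&0x3=0x1 → %r1
  imm: (w>>0)&0x1ff=0x1ea → #490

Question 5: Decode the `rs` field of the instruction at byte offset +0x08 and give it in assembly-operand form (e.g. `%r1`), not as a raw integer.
%r3

@+08  big-endian(17 80) = 0x1780
  top 5b → 0x2 → ldr [RR]
  rd: (w>>9)&0x3=0x3 → %r3
  rs: (w>>7)&0x3=0x3 → %r3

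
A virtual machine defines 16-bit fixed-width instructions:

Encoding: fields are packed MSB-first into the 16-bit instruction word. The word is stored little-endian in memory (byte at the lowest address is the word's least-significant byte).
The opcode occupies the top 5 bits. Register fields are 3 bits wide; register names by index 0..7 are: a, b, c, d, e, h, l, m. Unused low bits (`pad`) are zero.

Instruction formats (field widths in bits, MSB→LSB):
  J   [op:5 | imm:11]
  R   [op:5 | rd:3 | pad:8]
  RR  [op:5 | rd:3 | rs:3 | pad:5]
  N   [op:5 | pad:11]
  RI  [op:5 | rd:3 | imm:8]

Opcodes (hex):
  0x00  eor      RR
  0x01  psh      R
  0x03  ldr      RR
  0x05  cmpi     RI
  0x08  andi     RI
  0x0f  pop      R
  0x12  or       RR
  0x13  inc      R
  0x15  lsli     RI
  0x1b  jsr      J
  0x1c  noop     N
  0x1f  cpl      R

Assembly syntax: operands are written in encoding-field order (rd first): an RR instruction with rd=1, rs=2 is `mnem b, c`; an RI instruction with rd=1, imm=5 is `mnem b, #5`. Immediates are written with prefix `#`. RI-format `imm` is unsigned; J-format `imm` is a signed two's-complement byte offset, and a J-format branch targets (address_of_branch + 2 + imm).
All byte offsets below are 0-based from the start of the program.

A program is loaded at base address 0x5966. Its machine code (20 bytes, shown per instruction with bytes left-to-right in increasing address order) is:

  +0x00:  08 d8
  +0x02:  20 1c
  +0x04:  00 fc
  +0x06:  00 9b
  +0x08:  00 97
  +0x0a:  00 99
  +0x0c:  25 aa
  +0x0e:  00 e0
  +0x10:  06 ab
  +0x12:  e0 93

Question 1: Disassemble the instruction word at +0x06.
[06] 00 9b → 0x9b00
  top 5b → 0x13 → inc [R]
  [10:8] rd=3 = d

inc d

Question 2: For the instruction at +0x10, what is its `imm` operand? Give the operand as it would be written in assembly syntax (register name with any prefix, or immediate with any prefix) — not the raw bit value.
#6

[10] 06 ab → 0xab06
  op=0xab06>>11=0x15 ⇒ lsli (RI)
  rd: (w>>8)&0x7=0x3 → d
  imm: (w>>0)&0xff=0x6 → #6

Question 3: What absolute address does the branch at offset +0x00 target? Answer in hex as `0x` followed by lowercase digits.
@+00  little-endian(08 d8) = 0xd808
  op=0xd808>>11=0x1b ⇒ jsr (J)
  [10:0] imm=8 = #8
  target = base 0x5966 + off 0x00 + 2 + imm 8 = 0x5970

0x5970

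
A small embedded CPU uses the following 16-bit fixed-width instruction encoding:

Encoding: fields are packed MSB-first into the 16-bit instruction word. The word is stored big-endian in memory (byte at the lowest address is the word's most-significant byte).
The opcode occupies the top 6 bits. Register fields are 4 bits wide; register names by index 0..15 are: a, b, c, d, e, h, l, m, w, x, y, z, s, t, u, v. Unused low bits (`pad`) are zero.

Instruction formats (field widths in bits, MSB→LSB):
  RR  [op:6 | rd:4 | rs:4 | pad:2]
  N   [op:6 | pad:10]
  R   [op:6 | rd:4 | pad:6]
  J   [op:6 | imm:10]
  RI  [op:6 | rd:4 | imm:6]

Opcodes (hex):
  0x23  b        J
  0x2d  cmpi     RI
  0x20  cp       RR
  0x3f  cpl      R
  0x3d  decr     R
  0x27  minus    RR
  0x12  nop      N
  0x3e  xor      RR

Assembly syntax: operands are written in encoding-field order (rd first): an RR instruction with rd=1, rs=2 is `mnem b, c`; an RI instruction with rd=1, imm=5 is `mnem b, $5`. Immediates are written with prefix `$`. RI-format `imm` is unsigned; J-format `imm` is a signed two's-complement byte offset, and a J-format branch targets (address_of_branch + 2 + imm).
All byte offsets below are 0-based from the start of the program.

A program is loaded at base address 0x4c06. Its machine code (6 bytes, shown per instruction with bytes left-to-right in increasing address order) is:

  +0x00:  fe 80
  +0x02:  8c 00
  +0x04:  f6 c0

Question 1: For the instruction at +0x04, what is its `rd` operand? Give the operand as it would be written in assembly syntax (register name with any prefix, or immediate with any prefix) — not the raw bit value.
@+04  big-endian(f6 c0) = 0xf6c0
  opcode bits[15:10]=0x3d: decr/R
  [9:6] rd=11 = z

z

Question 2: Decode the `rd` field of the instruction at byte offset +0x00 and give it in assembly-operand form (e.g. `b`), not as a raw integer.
@+00  big-endian(fe 80) = 0xfe80
  op=0xfe80>>10=0x3f ⇒ cpl (R)
  rd: (w>>6)&0xf=0xa → y

y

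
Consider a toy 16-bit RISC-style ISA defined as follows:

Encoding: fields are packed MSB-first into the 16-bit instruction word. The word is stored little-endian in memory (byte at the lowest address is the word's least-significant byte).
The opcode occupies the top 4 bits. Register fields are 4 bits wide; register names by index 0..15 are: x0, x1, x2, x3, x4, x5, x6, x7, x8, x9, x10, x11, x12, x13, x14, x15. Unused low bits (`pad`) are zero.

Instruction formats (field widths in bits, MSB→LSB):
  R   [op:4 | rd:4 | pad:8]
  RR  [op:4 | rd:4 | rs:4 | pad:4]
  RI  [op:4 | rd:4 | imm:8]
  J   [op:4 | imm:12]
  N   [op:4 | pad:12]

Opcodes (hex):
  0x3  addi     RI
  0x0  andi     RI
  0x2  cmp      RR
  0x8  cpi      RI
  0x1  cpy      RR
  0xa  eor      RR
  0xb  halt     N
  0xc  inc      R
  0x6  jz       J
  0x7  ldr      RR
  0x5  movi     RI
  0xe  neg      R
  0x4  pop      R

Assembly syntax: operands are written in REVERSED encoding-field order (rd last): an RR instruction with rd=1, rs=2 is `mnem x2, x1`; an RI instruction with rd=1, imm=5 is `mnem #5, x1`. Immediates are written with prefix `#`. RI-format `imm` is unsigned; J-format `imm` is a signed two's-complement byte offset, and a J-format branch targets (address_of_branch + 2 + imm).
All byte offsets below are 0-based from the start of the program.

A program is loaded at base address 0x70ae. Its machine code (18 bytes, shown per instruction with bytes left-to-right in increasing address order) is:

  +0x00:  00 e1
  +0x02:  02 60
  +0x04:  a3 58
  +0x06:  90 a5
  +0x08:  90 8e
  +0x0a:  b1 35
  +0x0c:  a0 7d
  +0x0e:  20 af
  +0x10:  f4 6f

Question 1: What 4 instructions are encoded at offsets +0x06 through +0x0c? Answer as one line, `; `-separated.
@+06  little-endian(90 a5) = 0xa590
  top 4b → 0xa → eor [RR]
  rd: (w>>8)&0xf=0x5 → x5
  rs: (w>>4)&0xf=0x9 → x9
@+08  little-endian(90 8e) = 0x8e90
  top 4b → 0x8 → cpi [RI]
  rd: (w>>8)&0xf=0xe → x14
  imm: (w>>0)&0xff=0x90 → #144
@+0a  little-endian(b1 35) = 0x35b1
  top 4b → 0x3 → addi [RI]
  rd: (w>>8)&0xf=0x5 → x5
  imm: (w>>0)&0xff=0xb1 → #177
@+0c  little-endian(a0 7d) = 0x7da0
  top 4b → 0x7 → ldr [RR]
  rd: (w>>8)&0xf=0xd → x13
  rs: (w>>4)&0xf=0xa → x10

eor x9, x5; cpi #144, x14; addi #177, x5; ldr x10, x13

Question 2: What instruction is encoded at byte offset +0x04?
off 0x04: read a3 58 as little → 0x58a3
  opcode bits[15:12]=0x5: movi/RI
  [11:8] rd=8 = x8
  [7:0] imm=163 = #163

movi #163, x8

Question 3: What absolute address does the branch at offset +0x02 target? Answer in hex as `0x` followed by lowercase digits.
+0x02: 02 60 ⇒ word 0x6002 (little)
  op=0x6002>>12=0x6 ⇒ jz (J)
  imm: (w>>0)&0xfff=0x2 → #2
  target = base 0x70ae + off 0x02 + 2 + imm 2 = 0x70b4

0x70b4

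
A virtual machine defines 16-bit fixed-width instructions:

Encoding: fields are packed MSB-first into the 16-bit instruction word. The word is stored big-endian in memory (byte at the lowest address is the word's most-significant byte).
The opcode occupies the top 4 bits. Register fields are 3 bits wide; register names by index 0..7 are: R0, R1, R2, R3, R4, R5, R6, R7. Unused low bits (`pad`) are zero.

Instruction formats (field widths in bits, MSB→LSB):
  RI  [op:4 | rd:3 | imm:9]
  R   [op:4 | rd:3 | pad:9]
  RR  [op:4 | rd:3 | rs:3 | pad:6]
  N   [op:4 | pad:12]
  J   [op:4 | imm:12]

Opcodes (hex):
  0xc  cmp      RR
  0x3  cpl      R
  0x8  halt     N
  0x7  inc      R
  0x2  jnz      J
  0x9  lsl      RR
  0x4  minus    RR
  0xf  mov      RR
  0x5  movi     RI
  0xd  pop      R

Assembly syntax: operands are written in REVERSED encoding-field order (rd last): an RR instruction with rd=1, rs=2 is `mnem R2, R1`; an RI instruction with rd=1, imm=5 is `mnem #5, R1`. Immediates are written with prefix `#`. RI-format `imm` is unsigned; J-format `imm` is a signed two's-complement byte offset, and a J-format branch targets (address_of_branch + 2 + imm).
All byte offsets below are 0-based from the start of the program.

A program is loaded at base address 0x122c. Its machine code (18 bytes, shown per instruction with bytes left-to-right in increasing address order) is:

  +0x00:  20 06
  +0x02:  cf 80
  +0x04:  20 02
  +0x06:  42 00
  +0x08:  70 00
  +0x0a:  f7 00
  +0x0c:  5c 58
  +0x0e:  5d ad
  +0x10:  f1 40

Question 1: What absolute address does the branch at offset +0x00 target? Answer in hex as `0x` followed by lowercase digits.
+0x00: 20 06 ⇒ word 0x2006 (big)
  opcode bits[15:12]=0x2: jnz/J
  imm@[11:0]=0x6 ⇒ #6
  target = base 0x122c + off 0x00 + 2 + imm 6 = 0x1234

0x1234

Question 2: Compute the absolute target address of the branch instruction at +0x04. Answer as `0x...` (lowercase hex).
@+04  big-endian(20 02) = 0x2002
  top 4b → 0x2 → jnz [J]
  imm: (w>>0)&0xfff=0x2 → #2
  target = base 0x122c + off 0x04 + 2 + imm 2 = 0x1234

0x1234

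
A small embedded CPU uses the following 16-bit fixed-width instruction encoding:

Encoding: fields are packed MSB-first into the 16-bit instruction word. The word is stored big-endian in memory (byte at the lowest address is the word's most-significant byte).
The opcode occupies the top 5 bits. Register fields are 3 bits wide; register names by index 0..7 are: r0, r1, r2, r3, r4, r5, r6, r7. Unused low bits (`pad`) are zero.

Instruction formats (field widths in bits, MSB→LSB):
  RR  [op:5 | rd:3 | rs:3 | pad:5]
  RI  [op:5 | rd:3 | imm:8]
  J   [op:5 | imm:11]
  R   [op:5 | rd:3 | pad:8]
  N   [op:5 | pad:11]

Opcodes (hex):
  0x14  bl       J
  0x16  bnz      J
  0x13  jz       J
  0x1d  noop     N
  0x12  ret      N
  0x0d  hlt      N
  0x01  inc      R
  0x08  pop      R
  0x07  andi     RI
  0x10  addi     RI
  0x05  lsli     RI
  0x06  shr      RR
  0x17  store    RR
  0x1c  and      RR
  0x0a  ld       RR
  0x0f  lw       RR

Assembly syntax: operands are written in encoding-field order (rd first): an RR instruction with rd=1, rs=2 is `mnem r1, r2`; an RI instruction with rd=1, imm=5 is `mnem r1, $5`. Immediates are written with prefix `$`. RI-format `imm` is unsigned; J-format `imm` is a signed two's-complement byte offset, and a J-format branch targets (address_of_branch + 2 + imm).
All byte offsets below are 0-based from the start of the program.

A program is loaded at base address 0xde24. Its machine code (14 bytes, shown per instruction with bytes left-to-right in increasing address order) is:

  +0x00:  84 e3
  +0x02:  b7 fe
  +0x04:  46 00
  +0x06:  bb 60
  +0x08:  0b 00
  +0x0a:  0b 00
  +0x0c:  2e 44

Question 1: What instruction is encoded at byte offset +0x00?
@+00  big-endian(84 e3) = 0x84e3
  op=0x84e3>>11=0x10 ⇒ addi (RI)
  rd: (w>>8)&0x7=0x4 → r4
  imm: (w>>0)&0xff=0xe3 → $227

addi r4, $227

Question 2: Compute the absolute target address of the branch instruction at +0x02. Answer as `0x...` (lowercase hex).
0xde26

off 0x02: read b7 fe as big → 0xb7fe
  top 5b → 0x16 → bnz [J]
  [10:0] imm=2046 (s11→-2) = $-2
  target = base 0xde24 + off 0x02 + 2 + imm -2 = 0xde26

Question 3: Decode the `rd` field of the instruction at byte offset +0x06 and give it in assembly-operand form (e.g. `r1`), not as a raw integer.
off 0x06: read bb 60 as big → 0xbb60
  op=0xbb60>>11=0x17 ⇒ store (RR)
  [10:8] rd=3 = r3
  [7:5] rs=3 = r3

r3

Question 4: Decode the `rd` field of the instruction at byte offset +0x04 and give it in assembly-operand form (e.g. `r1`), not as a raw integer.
r6

+0x04: 46 00 ⇒ word 0x4600 (big)
  op=0x4600>>11=0x8 ⇒ pop (R)
  rd: (w>>8)&0x7=0x6 → r6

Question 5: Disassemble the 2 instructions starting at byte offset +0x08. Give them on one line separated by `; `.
inc r3; inc r3

off 0x08: read 0b 00 as big → 0x0b00
  op=0x0b00>>11=0x1 ⇒ inc (R)
  [10:8] rd=3 = r3
off 0x0a: read 0b 00 as big → 0x0b00
  op=0x0b00>>11=0x1 ⇒ inc (R)
  [10:8] rd=3 = r3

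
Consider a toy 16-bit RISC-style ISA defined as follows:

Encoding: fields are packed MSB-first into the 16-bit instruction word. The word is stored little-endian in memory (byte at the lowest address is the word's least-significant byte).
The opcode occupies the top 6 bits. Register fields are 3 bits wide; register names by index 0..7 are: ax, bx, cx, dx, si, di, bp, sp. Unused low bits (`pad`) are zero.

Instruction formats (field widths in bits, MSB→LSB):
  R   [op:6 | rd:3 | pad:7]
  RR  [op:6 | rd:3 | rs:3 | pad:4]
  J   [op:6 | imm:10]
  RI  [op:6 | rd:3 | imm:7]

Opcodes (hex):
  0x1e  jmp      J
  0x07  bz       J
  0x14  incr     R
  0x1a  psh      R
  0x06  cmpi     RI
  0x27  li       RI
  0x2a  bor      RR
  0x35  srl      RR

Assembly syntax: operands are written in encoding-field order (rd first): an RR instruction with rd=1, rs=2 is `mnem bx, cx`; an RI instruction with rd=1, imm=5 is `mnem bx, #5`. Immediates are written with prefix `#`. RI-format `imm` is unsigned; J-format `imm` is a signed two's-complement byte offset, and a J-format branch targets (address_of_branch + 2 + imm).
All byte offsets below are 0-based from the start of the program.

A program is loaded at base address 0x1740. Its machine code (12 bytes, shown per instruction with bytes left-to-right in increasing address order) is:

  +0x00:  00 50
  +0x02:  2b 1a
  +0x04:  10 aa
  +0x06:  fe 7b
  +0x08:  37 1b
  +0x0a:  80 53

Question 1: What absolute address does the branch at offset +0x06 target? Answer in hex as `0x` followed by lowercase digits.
@+06  little-endian(fe 7b) = 0x7bfe
  op=0x7bfe>>10=0x1e ⇒ jmp (J)
  [9:0] imm=1022 (s10→-2) = #-2
  target = base 0x1740 + off 0x06 + 2 + imm -2 = 0x1746

0x1746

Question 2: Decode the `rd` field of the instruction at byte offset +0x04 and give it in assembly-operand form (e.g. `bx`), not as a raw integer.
si

[04] 10 aa → 0xaa10
  opcode bits[15:10]=0x2a: bor/RR
  rd@[9:7]=0x4 ⇒ si
  rs@[6:4]=0x1 ⇒ bx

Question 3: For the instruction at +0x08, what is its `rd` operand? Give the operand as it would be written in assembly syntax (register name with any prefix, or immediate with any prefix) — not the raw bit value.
bp

@+08  little-endian(37 1b) = 0x1b37
  op=0x1b37>>10=0x6 ⇒ cmpi (RI)
  rd@[9:7]=0x6 ⇒ bp
  imm@[6:0]=0x37 ⇒ #55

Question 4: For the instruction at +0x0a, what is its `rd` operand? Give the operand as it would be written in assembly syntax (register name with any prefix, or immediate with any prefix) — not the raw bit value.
sp

@+0a  little-endian(80 53) = 0x5380
  op=0x5380>>10=0x14 ⇒ incr (R)
  rd@[9:7]=0x7 ⇒ sp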